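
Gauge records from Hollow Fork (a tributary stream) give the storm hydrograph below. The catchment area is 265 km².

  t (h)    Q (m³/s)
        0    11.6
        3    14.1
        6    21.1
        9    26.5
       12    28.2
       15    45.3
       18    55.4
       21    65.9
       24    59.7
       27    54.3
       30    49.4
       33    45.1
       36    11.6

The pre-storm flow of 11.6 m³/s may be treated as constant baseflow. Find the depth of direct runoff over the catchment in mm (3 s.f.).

d ≈ 13.8 mm

Direct runoff: 0.0, 2.5, 9.5, 14.9, 16.6, 33.7, 43.8, 54.3, 48.1, 42.7, 37.8, 33.5, 0.0 m³/s; ΣQ_DR = 337.4 m³/s.
V = ΣQ_DR · Δt = 337.4 × 10800 s = 3.644 × 10^6 m³.
Over A = 265 km², depth = V / A = 13.8 mm.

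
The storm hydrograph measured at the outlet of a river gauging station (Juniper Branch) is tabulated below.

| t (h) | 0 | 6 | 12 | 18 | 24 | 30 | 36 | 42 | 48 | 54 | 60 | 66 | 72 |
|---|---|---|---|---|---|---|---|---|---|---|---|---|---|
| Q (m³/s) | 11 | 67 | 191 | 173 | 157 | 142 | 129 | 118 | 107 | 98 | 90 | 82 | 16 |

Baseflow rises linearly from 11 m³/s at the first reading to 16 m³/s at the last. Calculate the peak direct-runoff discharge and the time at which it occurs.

Q_p = 179.17 m³/s at t = 12 h

Subtracting baseflow gives direct-runoff ordinates: 0.00, 55.58, 179.17, 160.75, 144.33, 128.92, 115.50, 104.08, 92.67, 83.25, 74.83, 66.42, 0.00 m³/s.
The maximum is 179.17 m³/s, occurring at the reading for t = 12 h.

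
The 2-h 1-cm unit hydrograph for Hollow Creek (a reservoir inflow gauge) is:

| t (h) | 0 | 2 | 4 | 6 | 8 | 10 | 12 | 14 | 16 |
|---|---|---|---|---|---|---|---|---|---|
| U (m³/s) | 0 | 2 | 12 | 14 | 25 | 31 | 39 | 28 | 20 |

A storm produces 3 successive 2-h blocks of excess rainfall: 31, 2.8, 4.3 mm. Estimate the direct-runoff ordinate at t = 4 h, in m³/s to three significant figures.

Q ≈ 37.8 m³/s

By discrete convolution, Q_j = Σ (P_i / 10 mm) · U_{j−i}.
At t = 4 h (j=2): Q = (31/10)·12 + (2.8/10)·2 + (4.3/10)·0 = 37.8 m³/s.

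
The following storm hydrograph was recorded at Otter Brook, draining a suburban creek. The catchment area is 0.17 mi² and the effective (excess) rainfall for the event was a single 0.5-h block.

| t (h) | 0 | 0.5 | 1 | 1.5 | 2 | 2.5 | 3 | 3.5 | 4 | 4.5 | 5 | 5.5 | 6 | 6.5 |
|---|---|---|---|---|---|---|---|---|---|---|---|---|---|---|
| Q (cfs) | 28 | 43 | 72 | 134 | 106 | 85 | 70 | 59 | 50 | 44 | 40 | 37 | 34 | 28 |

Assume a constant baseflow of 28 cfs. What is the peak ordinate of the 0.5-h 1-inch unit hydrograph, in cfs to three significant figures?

U_p ≈ 53.1 cfs

Direct runoff: 0.0, 15.0, 44.0, 106.0, 78.0, 57.0, 42.0, 31.0, 22.0, 16.0, 12.0, 9.0, 6.0, 0.0 cfs; ΣQ_DR = 438.0 cfs, peak = 106.0 cfs.
Runoff depth d = ΣQ_DR·Δt / A = 438.0 × 1800 / (0.17 mi²) = 1.996 in.
The 1-inch UH is the DRH scaled by (1 in)/d, so U_p = 106.0 × 1/1.996 = 53.1 cfs.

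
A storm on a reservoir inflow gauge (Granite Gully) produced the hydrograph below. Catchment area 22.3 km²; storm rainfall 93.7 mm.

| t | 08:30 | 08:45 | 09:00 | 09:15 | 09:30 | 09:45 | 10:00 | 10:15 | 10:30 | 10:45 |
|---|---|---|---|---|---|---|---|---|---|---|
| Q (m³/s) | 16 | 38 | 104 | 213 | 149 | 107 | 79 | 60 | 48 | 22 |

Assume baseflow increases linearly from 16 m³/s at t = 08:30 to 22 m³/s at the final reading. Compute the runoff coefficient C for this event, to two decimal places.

ΣQ_DR = 646.0 m³/s; V = ΣQ_DR·Δt = 5.814 × 10^5 m³.
Runoff depth d = V / A = 26.07 mm.
C = d / P = 26.07 / 93.7 = 0.28.

C ≈ 0.28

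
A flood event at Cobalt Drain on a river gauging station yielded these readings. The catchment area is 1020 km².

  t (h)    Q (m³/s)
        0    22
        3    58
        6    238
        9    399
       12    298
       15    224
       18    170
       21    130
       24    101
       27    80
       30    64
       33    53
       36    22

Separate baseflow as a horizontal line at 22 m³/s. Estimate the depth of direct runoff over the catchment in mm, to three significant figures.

d ≈ 16.7 mm

Direct runoff: 0.0, 36.0, 216.0, 377.0, 276.0, 202.0, 148.0, 108.0, 79.0, 58.0, 42.0, 31.0, 0.0 m³/s; ΣQ_DR = 1573 m³/s.
V = ΣQ_DR · Δt = 1573 × 10800 s = 1.699 × 10^7 m³.
Over A = 1020 km², depth = V / A = 16.7 mm.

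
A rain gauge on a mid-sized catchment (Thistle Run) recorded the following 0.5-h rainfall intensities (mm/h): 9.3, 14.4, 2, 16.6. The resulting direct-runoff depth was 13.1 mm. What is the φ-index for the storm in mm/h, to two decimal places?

Only the 3 blocks with intensity above φ contribute runoff: 9.3, 14.4, 16.6 mm/h.
Σ(I−φ)·Δt = d  ⇒  (9.3+14.4+16.6 − 3φ)·0.5 = 13.1
φ = (40.30 − 13.1/0.5) / 3 = 4.70 mm/h.

φ ≈ 4.70 mm/h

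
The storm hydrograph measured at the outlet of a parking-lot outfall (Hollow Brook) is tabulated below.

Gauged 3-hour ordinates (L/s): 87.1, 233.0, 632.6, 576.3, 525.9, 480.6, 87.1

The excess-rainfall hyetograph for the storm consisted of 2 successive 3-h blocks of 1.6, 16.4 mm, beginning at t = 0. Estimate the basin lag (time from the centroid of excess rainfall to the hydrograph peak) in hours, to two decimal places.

t_L ≈ 1.77 h

Centroid of excess rainfall: t_c = Σ P_i·t̄_i / ΣP_i = 4.2333 h (block centres at 1.5, 4.5 h).
Hydrograph peak occurs at t = 6 h, so basin lag t_L = 6 − 4.2333 = 1.77 h.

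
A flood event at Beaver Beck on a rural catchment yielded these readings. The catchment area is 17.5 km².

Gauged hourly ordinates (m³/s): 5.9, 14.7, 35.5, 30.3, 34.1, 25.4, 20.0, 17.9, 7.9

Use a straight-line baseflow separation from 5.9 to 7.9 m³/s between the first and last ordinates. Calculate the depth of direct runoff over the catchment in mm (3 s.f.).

Direct runoff: 0.00, 8.55, 29.10, 23.65, 27.20, 18.25, 12.60, 10.25, 0.00 m³/s; ΣQ_DR = 129.6 m³/s.
V = ΣQ_DR · Δt = 129.6 × 3600 s = 4.666 × 10^5 m³.
Over A = 17.5 km², depth = V / A = 26.7 mm.

d ≈ 26.7 mm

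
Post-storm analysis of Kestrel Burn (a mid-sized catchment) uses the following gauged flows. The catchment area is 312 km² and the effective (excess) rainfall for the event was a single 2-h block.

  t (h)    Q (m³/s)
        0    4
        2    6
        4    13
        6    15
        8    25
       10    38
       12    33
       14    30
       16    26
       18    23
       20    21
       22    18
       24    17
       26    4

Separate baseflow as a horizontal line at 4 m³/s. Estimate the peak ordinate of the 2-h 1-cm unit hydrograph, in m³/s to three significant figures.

U_p ≈ 67.9 m³/s

Direct runoff: 0.0, 2.0, 9.0, 11.0, 21.0, 34.0, 29.0, 26.0, 22.0, 19.0, 17.0, 14.0, 13.0, 0.0 m³/s; ΣQ_DR = 217.0 m³/s, peak = 34.0 m³/s.
Runoff depth d = ΣQ_DR·Δt / A = 217.0 × 7200 / (312 km²) = 5.008 mm.
The 1-cm UH is the DRH scaled by (10 mm)/d, so U_p = 34.0 × 10/5.008 = 67.9 m³/s.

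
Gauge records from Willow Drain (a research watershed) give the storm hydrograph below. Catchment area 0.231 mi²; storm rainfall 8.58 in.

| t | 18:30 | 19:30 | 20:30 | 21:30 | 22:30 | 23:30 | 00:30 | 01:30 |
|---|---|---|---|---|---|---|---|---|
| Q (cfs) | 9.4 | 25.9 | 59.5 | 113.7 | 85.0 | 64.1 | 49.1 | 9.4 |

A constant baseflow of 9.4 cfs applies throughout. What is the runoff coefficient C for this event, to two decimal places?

C ≈ 0.27

ΣQ_DR = 340.9 cfs; V = ΣQ_DR·Δt = 1.227 × 10^6 ft³.
Runoff depth d = V / A = 2.287 in.
C = d / P = 2.287 / 8.58 = 0.27.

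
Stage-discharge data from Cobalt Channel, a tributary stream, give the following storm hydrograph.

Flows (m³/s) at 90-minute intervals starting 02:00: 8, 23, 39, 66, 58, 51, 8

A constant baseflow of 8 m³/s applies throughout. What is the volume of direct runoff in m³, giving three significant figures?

Direct-runoff ordinates (Q − Q_b): 0.0, 15.0, 31.0, 58.0, 50.0, 43.0, 0.0 m³/s.
ΣQ_DR = 197.0 m³/s.
With Δt = 1.5 h = 5400 s, V = ΣQ_DR · Δt = 197.0 × 5400 = 1.06 × 10^6 m³.

V ≈ 1.06 × 10^6 m³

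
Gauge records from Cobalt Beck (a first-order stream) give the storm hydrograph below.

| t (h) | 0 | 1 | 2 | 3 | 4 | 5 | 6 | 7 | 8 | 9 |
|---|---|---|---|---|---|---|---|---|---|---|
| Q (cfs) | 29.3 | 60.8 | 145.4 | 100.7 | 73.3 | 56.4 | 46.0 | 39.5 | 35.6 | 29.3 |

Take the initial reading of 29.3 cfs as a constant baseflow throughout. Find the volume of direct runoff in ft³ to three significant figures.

V ≈ 1.16 × 10^6 ft³

Direct-runoff ordinates (Q − Q_b): 0.0, 31.5, 116.1, 71.4, 44.0, 27.1, 16.7, 10.2, 6.3, 0.0 cfs.
ΣQ_DR = 323.3 cfs.
With Δt = 1 h = 3600 s, V = ΣQ_DR · Δt = 323.3 × 3600 = 1.16 × 10^6 ft³.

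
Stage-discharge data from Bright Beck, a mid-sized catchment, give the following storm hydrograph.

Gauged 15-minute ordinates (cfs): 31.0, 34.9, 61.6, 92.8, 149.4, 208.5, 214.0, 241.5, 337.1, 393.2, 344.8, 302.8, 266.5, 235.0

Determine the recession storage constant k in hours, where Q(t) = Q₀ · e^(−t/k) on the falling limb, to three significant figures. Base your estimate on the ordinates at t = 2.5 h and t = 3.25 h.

k ≈ 1.96 h

On the falling limb, Q drops from 344.8 to 235.0 cfs between t = 2.5 h and t = 3.25 h (Δt = 0.75 h).
k = −Δt / ln(Q₂/Q₁) = −0.75 / ln(235.0/344.8) = 1.96 h.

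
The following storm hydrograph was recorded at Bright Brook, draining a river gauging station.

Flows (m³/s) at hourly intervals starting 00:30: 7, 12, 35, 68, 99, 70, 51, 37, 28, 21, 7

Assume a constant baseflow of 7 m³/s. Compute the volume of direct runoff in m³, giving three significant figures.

V ≈ 1.29 × 10^6 m³

Direct-runoff ordinates (Q − Q_b): 0.0, 5.0, 28.0, 61.0, 92.0, 63.0, 44.0, 30.0, 21.0, 14.0, 0.0 m³/s.
ΣQ_DR = 358.0 m³/s.
With Δt = 1 h = 3600 s, V = ΣQ_DR · Δt = 358.0 × 3600 = 1.29 × 10^6 m³.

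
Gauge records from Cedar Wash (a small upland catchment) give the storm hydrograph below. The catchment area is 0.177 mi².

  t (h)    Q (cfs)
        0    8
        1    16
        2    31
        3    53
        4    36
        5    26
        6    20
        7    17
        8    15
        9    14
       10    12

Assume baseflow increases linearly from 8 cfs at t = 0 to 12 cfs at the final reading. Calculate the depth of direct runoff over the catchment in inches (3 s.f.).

d ≈ 1.21 in

Direct runoff: 0.00, 7.60, 22.20, 43.80, 26.40, 16.00, 9.60, 6.20, 3.80, 2.40, 0.00 cfs; ΣQ_DR = 138.0 cfs.
V = ΣQ_DR · Δt = 138.0 × 3600 s = 4.968 × 10^5 ft³.
Over A = 0.177 mi², depth = V / A = 1.21 in.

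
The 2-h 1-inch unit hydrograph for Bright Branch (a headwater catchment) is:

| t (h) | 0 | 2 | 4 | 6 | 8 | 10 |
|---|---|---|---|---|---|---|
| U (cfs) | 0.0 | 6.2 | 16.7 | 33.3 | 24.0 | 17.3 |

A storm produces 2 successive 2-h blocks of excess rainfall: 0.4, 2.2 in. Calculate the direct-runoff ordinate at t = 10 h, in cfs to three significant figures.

Q ≈ 59.7 cfs

By discrete convolution, Q_j = Σ (P_i / 1 in) · U_{j−i}.
At t = 10 h (j=5): Q = (0.4/1)·17.3 + (2.2/1)·24.0 = 59.7 cfs.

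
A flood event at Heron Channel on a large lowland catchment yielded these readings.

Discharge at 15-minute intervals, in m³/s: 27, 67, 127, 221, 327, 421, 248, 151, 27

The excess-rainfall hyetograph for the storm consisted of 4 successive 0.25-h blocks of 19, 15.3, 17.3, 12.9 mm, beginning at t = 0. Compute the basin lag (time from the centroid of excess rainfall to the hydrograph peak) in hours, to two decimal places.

t_L ≈ 0.78 h

Centroid of excess rainfall: t_c = Σ P_i·t̄_i / ΣP_i = 0.4684 h (block centres at 0.125, 0.375, 0.625, 0.875 h).
Hydrograph peak occurs at t = 1.25 h, so basin lag t_L = 1.25 − 0.4684 = 0.78 h.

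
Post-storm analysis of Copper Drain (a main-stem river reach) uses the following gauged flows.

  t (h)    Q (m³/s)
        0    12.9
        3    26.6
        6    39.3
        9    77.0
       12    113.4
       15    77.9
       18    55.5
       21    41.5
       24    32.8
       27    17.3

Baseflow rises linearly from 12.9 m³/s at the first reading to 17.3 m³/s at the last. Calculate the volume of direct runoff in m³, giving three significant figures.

V ≈ 3.71 × 10^6 m³

Direct-runoff ordinates (Q − Q_b): 0.00, 13.21, 25.42, 62.63, 98.54, 62.56, 39.67, 25.18, 15.99, 0.00 m³/s.
ΣQ_DR = 343.2 m³/s.
With Δt = 3 h = 10800 s, V = ΣQ_DR · Δt = 343.2 × 10800 = 3.71 × 10^6 m³.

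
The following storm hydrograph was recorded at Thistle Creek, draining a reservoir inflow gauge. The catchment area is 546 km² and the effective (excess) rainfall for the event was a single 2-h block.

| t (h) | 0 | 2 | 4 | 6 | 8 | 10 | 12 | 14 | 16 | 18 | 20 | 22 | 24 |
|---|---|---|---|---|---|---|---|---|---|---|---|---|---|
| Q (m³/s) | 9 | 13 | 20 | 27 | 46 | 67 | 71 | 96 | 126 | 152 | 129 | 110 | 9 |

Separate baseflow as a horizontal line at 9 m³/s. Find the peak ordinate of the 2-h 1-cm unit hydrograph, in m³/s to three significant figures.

Direct runoff: 0.0, 4.0, 11.0, 18.0, 37.0, 58.0, 62.0, 87.0, 117.0, 143.0, 120.0, 101.0, 0.0 m³/s; ΣQ_DR = 758.0 m³/s, peak = 143.0 m³/s.
Runoff depth d = ΣQ_DR·Δt / A = 758.0 × 7200 / (546 km²) = 9.996 mm.
The 1-cm UH is the DRH scaled by (10 mm)/d, so U_p = 143.0 × 10/9.996 = 143 m³/s.

U_p ≈ 143 m³/s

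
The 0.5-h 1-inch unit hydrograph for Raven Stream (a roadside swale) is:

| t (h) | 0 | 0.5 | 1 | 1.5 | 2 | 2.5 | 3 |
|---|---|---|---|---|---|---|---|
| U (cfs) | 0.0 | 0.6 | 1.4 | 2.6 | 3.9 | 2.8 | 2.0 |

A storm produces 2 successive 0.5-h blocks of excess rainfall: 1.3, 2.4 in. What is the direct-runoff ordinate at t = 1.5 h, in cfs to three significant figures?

By discrete convolution, Q_j = Σ (P_i / 1 in) · U_{j−i}.
At t = 1.5 h (j=3): Q = (1.3/1)·2.6 + (2.4/1)·1.4 = 6.74 cfs.

Q ≈ 6.74 cfs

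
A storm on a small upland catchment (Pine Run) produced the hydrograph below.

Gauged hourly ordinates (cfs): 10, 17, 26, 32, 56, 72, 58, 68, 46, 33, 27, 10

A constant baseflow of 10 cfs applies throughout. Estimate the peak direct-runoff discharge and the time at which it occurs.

Subtracting baseflow gives direct-runoff ordinates: 0.0, 7.0, 16.0, 22.0, 46.0, 62.0, 48.0, 58.0, 36.0, 23.0, 17.0, 0.0 cfs.
The maximum is 62.0 cfs, occurring at the reading for t = 5 h.

Q_p = 62.0 cfs at t = 5 h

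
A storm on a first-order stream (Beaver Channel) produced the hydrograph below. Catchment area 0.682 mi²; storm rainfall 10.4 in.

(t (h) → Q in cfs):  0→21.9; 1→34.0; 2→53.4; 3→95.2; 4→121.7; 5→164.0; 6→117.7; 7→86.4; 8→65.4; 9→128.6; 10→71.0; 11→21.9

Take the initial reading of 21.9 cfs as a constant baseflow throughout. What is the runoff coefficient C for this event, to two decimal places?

C ≈ 0.16

ΣQ_DR = 718.4 cfs; V = ΣQ_DR·Δt = 2.586 × 10^6 ft³.
Runoff depth d = V / A = 1.632 in.
C = d / P = 1.632 / 10.4 = 0.16.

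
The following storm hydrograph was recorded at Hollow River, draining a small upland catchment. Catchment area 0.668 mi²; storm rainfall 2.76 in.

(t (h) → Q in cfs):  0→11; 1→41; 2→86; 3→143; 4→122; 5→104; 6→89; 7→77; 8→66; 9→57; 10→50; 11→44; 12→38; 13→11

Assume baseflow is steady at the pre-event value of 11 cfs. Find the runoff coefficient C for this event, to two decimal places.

C ≈ 0.66

ΣQ_DR = 785.0 cfs; V = ΣQ_DR·Δt = 2.826 × 10^6 ft³.
Runoff depth d = V / A = 1.821 in.
C = d / P = 1.821 / 2.76 = 0.66.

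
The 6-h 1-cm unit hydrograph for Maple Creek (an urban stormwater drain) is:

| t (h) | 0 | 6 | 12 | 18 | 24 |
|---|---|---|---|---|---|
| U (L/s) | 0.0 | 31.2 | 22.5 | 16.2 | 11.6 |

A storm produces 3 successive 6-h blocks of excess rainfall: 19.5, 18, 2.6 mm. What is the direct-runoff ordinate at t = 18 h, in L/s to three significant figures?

By discrete convolution, Q_j = Σ (P_i / 10 mm) · U_{j−i}.
At t = 18 h (j=3): Q = (19.5/10)·16.2 + (18/10)·22.5 + (2.6/10)·31.2 = 80.2 L/s.

Q ≈ 80.2 L/s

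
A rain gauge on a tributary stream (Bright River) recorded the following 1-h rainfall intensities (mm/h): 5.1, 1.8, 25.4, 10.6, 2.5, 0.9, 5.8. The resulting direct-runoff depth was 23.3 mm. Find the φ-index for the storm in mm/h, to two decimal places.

Only the 2 blocks with intensity above φ contribute runoff: 25.4, 10.6 mm/h.
Σ(I−φ)·Δt = d  ⇒  (25.4+10.6 − 2φ)·1 = 23.3
φ = (36.00 − 23.3/1) / 2 = 6.35 mm/h.

φ ≈ 6.35 mm/h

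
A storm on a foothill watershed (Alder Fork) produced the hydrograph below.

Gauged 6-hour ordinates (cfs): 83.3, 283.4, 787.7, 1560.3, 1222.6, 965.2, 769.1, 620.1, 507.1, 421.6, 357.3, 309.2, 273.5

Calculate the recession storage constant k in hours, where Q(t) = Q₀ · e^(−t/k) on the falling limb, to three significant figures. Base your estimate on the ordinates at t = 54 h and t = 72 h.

On the falling limb, Q drops from 421.6 to 273.5 cfs between t = 54 h and t = 72 h (Δt = 18 h).
k = −Δt / ln(Q₂/Q₁) = −18 / ln(273.5/421.6) = 41.6 h.

k ≈ 41.6 h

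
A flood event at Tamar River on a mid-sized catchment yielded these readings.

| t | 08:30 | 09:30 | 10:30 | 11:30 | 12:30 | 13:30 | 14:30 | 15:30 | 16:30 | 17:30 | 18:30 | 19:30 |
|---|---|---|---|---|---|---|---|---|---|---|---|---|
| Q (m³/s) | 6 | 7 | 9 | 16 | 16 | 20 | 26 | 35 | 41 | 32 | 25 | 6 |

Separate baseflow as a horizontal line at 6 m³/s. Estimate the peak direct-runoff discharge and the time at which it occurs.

Subtracting baseflow gives direct-runoff ordinates: 0.0, 1.0, 3.0, 10.0, 10.0, 14.0, 20.0, 29.0, 35.0, 26.0, 19.0, 0.0 m³/s.
The maximum is 35.0 m³/s, occurring at the reading for t = 16:30.

Q_p = 35.0 m³/s at t = 16:30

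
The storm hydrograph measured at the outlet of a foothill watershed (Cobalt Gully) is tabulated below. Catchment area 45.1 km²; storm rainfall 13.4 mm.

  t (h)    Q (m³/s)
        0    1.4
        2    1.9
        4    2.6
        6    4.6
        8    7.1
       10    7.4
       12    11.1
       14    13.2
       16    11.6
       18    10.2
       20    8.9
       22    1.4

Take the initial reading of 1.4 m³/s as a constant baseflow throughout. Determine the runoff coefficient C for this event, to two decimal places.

C ≈ 0.77

ΣQ_DR = 64.60 m³/s; V = ΣQ_DR·Δt = 4.651 × 10^5 m³.
Runoff depth d = V / A = 10.31 mm.
C = d / P = 10.31 / 13.4 = 0.77.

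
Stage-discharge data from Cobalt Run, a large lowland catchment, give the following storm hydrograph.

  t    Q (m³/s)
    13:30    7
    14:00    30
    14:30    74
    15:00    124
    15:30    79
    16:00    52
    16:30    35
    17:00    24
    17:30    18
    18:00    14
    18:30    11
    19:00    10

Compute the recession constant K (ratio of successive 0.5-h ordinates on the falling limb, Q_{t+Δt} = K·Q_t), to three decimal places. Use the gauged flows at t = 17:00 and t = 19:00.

Using the recession-limb readings at t = 17:00 and t = 19:00: Q falls from 24 to 10 m³/s over 4 intervals.
K = (Q₂/Q₁)^(1/4) = (10/24)^(1/4) = 0.803.

K ≈ 0.803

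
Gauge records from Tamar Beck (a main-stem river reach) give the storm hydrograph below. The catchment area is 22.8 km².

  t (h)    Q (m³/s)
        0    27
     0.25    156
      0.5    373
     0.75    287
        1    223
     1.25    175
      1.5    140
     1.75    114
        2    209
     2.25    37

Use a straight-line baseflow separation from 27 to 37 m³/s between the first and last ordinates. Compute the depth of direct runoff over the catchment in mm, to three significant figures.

d ≈ 56.1 mm

Direct runoff: 0.00, 127.89, 343.78, 256.67, 191.56, 142.44, 106.33, 79.22, 173.11, 0.00 m³/s; ΣQ_DR = 1421 m³/s.
V = ΣQ_DR · Δt = 1421 × 900 s = 1.279 × 10^6 m³.
Over A = 22.8 km², depth = V / A = 56.1 mm.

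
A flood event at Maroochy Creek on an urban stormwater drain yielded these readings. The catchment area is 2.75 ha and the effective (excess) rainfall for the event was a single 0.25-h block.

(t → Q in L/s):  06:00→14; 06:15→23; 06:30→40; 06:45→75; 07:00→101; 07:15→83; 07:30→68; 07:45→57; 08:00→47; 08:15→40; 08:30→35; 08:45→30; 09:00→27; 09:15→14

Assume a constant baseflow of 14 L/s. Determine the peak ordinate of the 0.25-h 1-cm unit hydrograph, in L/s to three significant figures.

Direct runoff: 0.0, 9.0, 26.0, 61.0, 87.0, 69.0, 54.0, 43.0, 33.0, 26.0, 21.0, 16.0, 13.0, 0.0 L/s; ΣQ_DR = 458.0 L/s, peak = 87.0 L/s.
Runoff depth d = ΣQ_DR·Δt / A = 458.0 × 900 / (2.75 ha) = 14.99 mm.
The 1-cm UH is the DRH scaled by (10 mm)/d, so U_p = 87.0 × 10/14.99 = 58.0 L/s.

U_p ≈ 58.0 L/s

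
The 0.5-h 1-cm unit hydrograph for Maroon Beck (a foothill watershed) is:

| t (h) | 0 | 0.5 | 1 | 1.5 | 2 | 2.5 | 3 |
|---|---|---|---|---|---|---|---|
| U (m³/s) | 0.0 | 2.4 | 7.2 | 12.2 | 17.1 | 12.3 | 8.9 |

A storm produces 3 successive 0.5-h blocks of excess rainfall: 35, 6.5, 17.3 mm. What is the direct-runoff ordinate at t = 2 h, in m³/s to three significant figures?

Q ≈ 80.2 m³/s

By discrete convolution, Q_j = Σ (P_i / 10 mm) · U_{j−i}.
At t = 2 h (j=4): Q = (35/10)·17.1 + (6.5/10)·12.2 + (17.3/10)·7.2 = 80.2 m³/s.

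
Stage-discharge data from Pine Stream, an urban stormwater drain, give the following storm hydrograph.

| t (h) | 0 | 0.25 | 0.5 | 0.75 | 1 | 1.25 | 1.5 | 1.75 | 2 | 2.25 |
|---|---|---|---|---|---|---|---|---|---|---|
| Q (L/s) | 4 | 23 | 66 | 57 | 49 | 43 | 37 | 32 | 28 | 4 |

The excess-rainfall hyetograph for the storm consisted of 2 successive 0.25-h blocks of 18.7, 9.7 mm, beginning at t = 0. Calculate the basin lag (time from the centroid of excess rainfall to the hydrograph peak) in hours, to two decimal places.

Centroid of excess rainfall: t_c = Σ P_i·t̄_i / ΣP_i = 0.2104 h (block centres at 0.125, 0.375 h).
Hydrograph peak occurs at t = 0.5 h, so basin lag t_L = 0.5 − 0.2104 = 0.29 h.

t_L ≈ 0.29 h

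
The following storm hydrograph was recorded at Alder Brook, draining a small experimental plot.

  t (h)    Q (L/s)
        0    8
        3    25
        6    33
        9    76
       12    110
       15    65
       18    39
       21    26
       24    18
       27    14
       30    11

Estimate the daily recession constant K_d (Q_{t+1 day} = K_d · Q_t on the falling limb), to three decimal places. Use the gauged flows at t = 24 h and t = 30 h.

K_d ≈ 0.139

Between t = 24 h and t = 30 h the flow falls from 18 to 11 L/s over 2×3 h = 6 h.
Per-interval ratio K = (11/18)^(1/2) = 0.7817; K_d = K^(24/3) = 0.139.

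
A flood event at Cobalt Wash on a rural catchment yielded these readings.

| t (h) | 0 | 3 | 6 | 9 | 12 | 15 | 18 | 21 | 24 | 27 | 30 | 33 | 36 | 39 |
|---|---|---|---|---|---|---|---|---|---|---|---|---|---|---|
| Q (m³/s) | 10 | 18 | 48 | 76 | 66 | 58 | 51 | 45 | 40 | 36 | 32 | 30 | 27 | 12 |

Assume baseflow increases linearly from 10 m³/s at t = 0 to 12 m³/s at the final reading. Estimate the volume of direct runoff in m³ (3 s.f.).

Direct-runoff ordinates (Q − Q_b): 0.00, 7.85, 37.69, 65.54, 55.38, 47.23, 40.08, 33.92, 28.77, 24.62, 20.46, 18.31, 15.15, 0.00 m³/s.
ΣQ_DR = 395.0 m³/s.
With Δt = 3 h = 10800 s, V = ΣQ_DR · Δt = 395.0 × 10800 = 4.27 × 10^6 m³.

V ≈ 4.27 × 10^6 m³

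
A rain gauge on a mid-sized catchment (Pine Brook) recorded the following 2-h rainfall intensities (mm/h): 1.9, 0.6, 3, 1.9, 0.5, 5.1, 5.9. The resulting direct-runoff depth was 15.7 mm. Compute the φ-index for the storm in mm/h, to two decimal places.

Only the 3 blocks with intensity above φ contribute runoff: 3, 5.1, 5.9 mm/h.
Σ(I−φ)·Δt = d  ⇒  (3+5.1+5.9 − 3φ)·2 = 15.7
φ = (14.00 − 15.7/2) / 3 = 2.05 mm/h.

φ ≈ 2.05 mm/h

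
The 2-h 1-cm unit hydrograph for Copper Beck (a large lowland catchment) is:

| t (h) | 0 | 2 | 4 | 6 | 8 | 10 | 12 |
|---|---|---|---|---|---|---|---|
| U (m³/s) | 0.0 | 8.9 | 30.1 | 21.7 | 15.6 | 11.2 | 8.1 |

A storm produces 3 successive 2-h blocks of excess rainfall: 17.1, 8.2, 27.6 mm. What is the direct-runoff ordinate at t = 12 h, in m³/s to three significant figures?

By discrete convolution, Q_j = Σ (P_i / 10 mm) · U_{j−i}.
At t = 12 h (j=6): Q = (17.1/10)·8.1 + (8.2/10)·11.2 + (27.6/10)·15.6 = 66.1 m³/s.

Q ≈ 66.1 m³/s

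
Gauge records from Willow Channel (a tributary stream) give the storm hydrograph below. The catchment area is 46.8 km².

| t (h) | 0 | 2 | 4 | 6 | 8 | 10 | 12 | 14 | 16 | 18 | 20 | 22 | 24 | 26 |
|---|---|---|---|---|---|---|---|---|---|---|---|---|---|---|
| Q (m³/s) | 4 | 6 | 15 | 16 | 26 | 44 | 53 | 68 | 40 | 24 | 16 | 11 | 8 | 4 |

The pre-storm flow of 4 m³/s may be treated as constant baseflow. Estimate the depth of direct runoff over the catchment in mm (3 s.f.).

Direct runoff: 0.0, 2.0, 11.0, 12.0, 22.0, 40.0, 49.0, 64.0, 36.0, 20.0, 12.0, 7.0, 4.0, 0.0 m³/s; ΣQ_DR = 279.0 m³/s.
V = ΣQ_DR · Δt = 279.0 × 7200 s = 2.009 × 10^6 m³.
Over A = 46.8 km², depth = V / A = 42.9 mm.

d ≈ 42.9 mm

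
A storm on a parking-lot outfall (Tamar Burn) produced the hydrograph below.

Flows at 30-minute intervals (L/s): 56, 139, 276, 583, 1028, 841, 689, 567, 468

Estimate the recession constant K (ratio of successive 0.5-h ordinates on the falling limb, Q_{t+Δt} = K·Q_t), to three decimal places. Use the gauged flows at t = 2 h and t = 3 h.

K ≈ 0.819

Using the recession-limb readings at t = 2 h and t = 3 h: Q falls from 1028 to 689 L/s over 2 intervals.
K = (Q₂/Q₁)^(1/2) = (689/1028)^(1/2) = 0.819.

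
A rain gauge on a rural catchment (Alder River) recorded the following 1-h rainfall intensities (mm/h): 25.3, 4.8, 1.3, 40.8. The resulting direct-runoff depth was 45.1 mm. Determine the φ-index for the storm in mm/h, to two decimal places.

Only the 2 blocks with intensity above φ contribute runoff: 25.3, 40.8 mm/h.
Σ(I−φ)·Δt = d  ⇒  (25.3+40.8 − 2φ)·1 = 45.1
φ = (66.10 − 45.1/1) / 2 = 10.50 mm/h.

φ ≈ 10.50 mm/h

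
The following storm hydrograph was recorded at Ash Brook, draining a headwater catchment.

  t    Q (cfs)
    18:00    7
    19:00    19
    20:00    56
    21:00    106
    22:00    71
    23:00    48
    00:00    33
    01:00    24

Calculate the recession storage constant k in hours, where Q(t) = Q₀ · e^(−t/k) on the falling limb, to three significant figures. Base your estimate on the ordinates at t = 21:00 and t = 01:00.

k ≈ 2.69 h

On the falling limb, Q drops from 106 to 24 cfs between t = 21:00 and t = 01:00 (Δt = 4 h).
k = −Δt / ln(Q₂/Q₁) = −4 / ln(24/106) = 2.69 h.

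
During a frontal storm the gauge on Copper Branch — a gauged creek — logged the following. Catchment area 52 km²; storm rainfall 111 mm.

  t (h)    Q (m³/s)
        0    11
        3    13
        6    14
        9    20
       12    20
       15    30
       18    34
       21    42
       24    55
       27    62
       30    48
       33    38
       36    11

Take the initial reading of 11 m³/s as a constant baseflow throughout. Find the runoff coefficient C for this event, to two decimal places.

C ≈ 0.48

ΣQ_DR = 255.0 m³/s; V = ΣQ_DR·Δt = 2.754 × 10^6 m³.
Runoff depth d = V / A = 52.96 mm.
C = d / P = 52.96 / 111 = 0.48.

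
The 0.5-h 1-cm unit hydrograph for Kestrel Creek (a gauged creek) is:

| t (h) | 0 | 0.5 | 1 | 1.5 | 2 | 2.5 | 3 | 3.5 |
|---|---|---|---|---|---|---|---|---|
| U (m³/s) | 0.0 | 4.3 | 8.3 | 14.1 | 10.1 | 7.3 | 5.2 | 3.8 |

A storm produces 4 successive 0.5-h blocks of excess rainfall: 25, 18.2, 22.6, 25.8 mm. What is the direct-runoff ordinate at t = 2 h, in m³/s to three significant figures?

Q ≈ 80.8 m³/s

By discrete convolution, Q_j = Σ (P_i / 10 mm) · U_{j−i}.
At t = 2 h (j=4): Q = (25/10)·10.1 + (18.2/10)·14.1 + (22.6/10)·8.3 + (25.8/10)·4.3 = 80.8 m³/s.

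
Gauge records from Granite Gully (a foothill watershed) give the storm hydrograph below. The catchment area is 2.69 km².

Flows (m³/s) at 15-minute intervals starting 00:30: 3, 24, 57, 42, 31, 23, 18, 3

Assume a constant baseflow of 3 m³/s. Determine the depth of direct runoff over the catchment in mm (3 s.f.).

d ≈ 59.2 mm

Direct runoff: 0.0, 21.0, 54.0, 39.0, 28.0, 20.0, 15.0, 0.0 m³/s; ΣQ_DR = 177.0 m³/s.
V = ΣQ_DR · Δt = 177.0 × 900 s = 1.593 × 10^5 m³.
Over A = 2.69 km², depth = V / A = 59.2 mm.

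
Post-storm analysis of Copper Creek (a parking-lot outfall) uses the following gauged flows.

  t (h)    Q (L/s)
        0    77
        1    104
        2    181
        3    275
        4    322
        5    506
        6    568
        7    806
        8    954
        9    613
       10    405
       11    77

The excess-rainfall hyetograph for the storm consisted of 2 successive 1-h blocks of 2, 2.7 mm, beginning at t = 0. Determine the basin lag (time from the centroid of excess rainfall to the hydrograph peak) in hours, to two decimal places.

t_L ≈ 6.93 h

Centroid of excess rainfall: t_c = Σ P_i·t̄_i / ΣP_i = 1.0745 h (block centres at 0.5, 1.5 h).
Hydrograph peak occurs at t = 8 h, so basin lag t_L = 8 − 1.0745 = 6.93 h.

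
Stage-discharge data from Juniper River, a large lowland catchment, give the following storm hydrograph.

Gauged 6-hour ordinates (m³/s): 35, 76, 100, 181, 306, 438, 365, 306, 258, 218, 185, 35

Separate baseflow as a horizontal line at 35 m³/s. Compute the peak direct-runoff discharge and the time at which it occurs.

Q_p = 403.0 m³/s at t = 30 h

Subtracting baseflow gives direct-runoff ordinates: 0.0, 41.0, 65.0, 146.0, 271.0, 403.0, 330.0, 271.0, 223.0, 183.0, 150.0, 0.0 m³/s.
The maximum is 403.0 m³/s, occurring at the reading for t = 30 h.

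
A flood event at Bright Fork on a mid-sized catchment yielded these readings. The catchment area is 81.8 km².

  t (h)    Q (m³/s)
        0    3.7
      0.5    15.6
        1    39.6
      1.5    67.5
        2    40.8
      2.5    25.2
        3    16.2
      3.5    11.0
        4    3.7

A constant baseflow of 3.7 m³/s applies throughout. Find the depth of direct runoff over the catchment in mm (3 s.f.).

d ≈ 4.18 mm

Direct runoff: 0.0, 11.9, 35.9, 63.8, 37.1, 21.5, 12.5, 7.3, 0.0 m³/s; ΣQ_DR = 190.0 m³/s.
V = ΣQ_DR · Δt = 190.0 × 1800 s = 3.420 × 10^5 m³.
Over A = 81.8 km², depth = V / A = 4.18 mm.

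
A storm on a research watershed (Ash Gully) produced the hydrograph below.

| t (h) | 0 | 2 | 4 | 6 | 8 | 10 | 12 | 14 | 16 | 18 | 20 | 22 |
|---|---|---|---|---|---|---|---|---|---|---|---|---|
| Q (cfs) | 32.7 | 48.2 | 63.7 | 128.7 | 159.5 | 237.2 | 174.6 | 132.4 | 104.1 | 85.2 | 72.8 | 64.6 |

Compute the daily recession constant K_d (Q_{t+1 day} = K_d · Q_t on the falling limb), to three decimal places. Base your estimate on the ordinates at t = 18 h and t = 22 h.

Between t = 18 h and t = 22 h the flow falls from 85.2 to 64.6 cfs over 2×2 h = 4 h.
Per-interval ratio K = (64.6/85.2)^(1/2) = 0.8708; K_d = K^(24/2) = 0.190.

K_d ≈ 0.190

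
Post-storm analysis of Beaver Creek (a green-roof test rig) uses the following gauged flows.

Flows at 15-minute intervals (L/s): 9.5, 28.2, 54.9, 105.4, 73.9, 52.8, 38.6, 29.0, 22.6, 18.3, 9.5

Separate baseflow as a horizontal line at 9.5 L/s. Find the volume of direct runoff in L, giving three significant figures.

V ≈ 3.04 × 10^5 L

Direct-runoff ordinates (Q − Q_b): 0.0, 18.7, 45.4, 95.9, 64.4, 43.3, 29.1, 19.5, 13.1, 8.8, 0.0 L/s.
ΣQ_DR = 338.2 L/s.
With Δt = 0.25 h = 900 s, V = ΣQ_DR · Δt = 338.2 × 900 = 3.04 × 10^5 L.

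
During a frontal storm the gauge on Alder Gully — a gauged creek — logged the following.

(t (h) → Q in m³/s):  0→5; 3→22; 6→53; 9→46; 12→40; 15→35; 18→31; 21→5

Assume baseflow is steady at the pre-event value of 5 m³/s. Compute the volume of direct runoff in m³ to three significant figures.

Direct-runoff ordinates (Q − Q_b): 0.0, 17.0, 48.0, 41.0, 35.0, 30.0, 26.0, 0.0 m³/s.
ΣQ_DR = 197.0 m³/s.
With Δt = 3 h = 10800 s, V = ΣQ_DR · Δt = 197.0 × 10800 = 2.13 × 10^6 m³.

V ≈ 2.13 × 10^6 m³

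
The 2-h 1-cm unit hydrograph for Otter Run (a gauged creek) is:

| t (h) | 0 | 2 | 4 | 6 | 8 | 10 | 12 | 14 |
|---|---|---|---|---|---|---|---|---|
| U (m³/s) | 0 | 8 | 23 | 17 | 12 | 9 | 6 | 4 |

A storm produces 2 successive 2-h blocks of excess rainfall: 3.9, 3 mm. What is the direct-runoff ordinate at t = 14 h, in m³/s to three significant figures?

By discrete convolution, Q_j = Σ (P_i / 10 mm) · U_{j−i}.
At t = 14 h (j=7): Q = (3.9/10)·4 + (3/10)·6 = 3.36 m³/s.

Q ≈ 3.36 m³/s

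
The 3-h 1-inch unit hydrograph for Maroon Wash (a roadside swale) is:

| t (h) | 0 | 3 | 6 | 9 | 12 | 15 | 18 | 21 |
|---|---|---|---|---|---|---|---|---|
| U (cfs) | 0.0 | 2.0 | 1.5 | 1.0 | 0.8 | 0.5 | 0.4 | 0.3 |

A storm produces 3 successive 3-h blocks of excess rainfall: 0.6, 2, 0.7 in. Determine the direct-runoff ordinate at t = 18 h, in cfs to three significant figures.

Q ≈ 1.80 cfs

By discrete convolution, Q_j = Σ (P_i / 1 in) · U_{j−i}.
At t = 18 h (j=6): Q = (0.6/1)·0.4 + (2/1)·0.5 + (0.7/1)·0.8 = 1.80 cfs.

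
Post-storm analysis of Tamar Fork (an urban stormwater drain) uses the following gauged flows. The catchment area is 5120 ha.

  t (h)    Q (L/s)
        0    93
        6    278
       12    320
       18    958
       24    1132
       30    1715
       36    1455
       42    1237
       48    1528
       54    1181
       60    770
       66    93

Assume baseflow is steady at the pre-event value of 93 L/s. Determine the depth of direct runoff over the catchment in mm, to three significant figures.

d ≈ 4.07 mm

Direct runoff: 0.0, 185.0, 227.0, 865.0, 1039.0, 1622.0, 1362.0, 1144.0, 1435.0, 1088.0, 677.0, 0.0 L/s; ΣQ_DR = 9644 L/s.
V = ΣQ_DR · Δt = 9644 × 21600 s = 2.083 × 10^8 L.
Over A = 5120 ha, depth = V / A = 4.07 mm.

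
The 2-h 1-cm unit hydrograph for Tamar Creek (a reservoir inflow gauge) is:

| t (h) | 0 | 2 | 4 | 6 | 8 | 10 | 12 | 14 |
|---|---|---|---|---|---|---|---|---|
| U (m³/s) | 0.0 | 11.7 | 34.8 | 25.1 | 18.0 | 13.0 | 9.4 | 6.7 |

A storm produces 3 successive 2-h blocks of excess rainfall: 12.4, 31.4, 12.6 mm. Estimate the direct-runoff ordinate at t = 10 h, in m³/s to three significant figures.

By discrete convolution, Q_j = Σ (P_i / 10 mm) · U_{j−i}.
At t = 10 h (j=5): Q = (12.4/10)·13.0 + (31.4/10)·18.0 + (12.6/10)·25.1 = 104 m³/s.

Q ≈ 104 m³/s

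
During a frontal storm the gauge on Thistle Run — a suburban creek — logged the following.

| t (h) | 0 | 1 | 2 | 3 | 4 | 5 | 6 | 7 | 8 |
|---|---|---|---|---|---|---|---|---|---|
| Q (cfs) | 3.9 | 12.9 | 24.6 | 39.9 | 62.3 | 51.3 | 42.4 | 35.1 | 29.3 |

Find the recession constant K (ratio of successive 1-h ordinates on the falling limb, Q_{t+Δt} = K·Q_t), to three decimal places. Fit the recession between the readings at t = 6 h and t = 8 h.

Using the recession-limb readings at t = 6 h and t = 8 h: Q falls from 42.4 to 29.3 cfs over 2 intervals.
K = (Q₂/Q₁)^(1/2) = (29.3/42.4)^(1/2) = 0.831.

K ≈ 0.831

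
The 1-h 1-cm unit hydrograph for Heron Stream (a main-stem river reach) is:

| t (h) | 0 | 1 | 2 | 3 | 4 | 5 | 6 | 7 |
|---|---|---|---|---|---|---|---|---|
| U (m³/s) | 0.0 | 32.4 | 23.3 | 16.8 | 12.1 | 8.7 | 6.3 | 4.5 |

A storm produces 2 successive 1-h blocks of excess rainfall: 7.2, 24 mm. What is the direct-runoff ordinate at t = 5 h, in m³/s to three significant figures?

Q ≈ 35.3 m³/s

By discrete convolution, Q_j = Σ (P_i / 10 mm) · U_{j−i}.
At t = 5 h (j=5): Q = (7.2/10)·8.7 + (24/10)·12.1 = 35.3 m³/s.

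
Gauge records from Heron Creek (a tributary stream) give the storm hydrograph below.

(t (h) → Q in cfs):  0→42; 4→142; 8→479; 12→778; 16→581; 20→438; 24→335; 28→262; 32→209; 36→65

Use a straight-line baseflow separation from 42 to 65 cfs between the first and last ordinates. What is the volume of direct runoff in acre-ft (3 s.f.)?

Direct-runoff ordinates (Q − Q_b): 0.00, 97.44, 431.89, 728.33, 528.78, 383.22, 277.67, 202.11, 146.56, 0.00 cfs.
ΣQ_DR = 2796 cfs.
With Δt = 4 h = 14400 s, V = ΣQ_DR · Δt = 2796 × 14400 = 4.03 × 10^7 ft³ = 924 acre-ft.

V ≈ 924 acre-ft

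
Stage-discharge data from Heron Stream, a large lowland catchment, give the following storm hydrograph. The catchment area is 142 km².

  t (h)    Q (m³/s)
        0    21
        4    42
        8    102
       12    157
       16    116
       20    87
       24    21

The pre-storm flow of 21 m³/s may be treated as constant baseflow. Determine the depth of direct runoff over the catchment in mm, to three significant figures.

Direct runoff: 0.0, 21.0, 81.0, 136.0, 95.0, 66.0, 0.0 m³/s; ΣQ_DR = 399.0 m³/s.
V = ΣQ_DR · Δt = 399.0 × 14400 s = 5.746 × 10^6 m³.
Over A = 142 km², depth = V / A = 40.5 mm.

d ≈ 40.5 mm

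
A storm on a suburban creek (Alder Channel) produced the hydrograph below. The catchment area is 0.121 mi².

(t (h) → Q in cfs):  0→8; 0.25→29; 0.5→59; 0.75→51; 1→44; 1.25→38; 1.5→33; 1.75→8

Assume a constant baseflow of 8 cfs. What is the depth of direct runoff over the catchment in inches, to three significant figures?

Direct runoff: 0.0, 21.0, 51.0, 43.0, 36.0, 30.0, 25.0, 0.0 cfs; ΣQ_DR = 206.0 cfs.
V = ΣQ_DR · Δt = 206.0 × 900 s = 1.854 × 10^5 ft³.
Over A = 0.121 mi², depth = V / A = 0.660 in.

d ≈ 0.660 in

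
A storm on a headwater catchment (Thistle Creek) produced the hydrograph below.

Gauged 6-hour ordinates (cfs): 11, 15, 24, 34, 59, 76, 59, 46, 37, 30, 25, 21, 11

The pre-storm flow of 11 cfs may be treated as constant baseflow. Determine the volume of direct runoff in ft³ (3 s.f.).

V ≈ 6.59 × 10^6 ft³

Direct-runoff ordinates (Q − Q_b): 0.0, 4.0, 13.0, 23.0, 48.0, 65.0, 48.0, 35.0, 26.0, 19.0, 14.0, 10.0, 0.0 cfs.
ΣQ_DR = 305.0 cfs.
With Δt = 6 h = 21600 s, V = ΣQ_DR · Δt = 305.0 × 21600 = 6.59 × 10^6 ft³.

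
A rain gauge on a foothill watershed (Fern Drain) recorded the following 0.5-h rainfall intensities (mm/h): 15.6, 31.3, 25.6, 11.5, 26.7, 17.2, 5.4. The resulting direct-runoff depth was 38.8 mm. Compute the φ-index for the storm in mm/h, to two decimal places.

φ ≈ 8.38 mm/h

Only the 6 blocks with intensity above φ contribute runoff: 15.6, 31.3, 25.6, 11.5, 26.7, 17.2 mm/h.
Σ(I−φ)·Δt = d  ⇒  (15.6+31.3+25.6+11.5+26.7+17.2 − 6φ)·0.5 = 38.8
φ = (127.9 − 38.8/0.5) / 6 = 8.38 mm/h.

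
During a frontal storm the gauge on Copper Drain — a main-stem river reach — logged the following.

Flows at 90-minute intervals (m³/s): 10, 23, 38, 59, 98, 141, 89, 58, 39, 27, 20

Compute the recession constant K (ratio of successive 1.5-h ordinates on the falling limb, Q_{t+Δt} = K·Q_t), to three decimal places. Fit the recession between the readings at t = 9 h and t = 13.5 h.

K ≈ 0.672

Using the recession-limb readings at t = 9 h and t = 13.5 h: Q falls from 89 to 27 m³/s over 3 intervals.
K = (Q₂/Q₁)^(1/3) = (27/89)^(1/3) = 0.672.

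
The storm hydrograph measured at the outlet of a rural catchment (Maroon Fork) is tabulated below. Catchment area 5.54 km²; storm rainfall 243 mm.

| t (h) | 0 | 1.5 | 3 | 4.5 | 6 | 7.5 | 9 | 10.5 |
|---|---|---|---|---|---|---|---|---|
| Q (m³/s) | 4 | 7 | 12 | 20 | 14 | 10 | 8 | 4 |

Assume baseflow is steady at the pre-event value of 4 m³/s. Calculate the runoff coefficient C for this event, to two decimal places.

C ≈ 0.19

ΣQ_DR = 47.00 m³/s; V = ΣQ_DR·Δt = 2.538 × 10^5 m³.
Runoff depth d = V / A = 45.81 mm.
C = d / P = 45.81 / 243 = 0.19.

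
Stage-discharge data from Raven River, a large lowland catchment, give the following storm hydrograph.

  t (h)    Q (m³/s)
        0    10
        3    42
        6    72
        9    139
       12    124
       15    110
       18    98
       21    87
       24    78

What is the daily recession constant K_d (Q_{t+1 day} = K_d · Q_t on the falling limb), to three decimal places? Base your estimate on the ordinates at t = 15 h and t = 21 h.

K_d ≈ 0.391

Between t = 15 h and t = 21 h the flow falls from 110 to 87 m³/s over 2×3 h = 6 h.
Per-interval ratio K = (87/110)^(1/2) = 0.8893; K_d = K^(24/3) = 0.391.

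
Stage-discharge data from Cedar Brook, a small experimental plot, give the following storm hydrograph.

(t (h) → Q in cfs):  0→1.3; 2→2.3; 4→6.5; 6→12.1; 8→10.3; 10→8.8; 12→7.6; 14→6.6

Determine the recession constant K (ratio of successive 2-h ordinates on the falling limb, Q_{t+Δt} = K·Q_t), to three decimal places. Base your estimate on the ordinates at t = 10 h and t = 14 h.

K ≈ 0.866

Using the recession-limb readings at t = 10 h and t = 14 h: Q falls from 8.8 to 6.6 cfs over 2 intervals.
K = (Q₂/Q₁)^(1/2) = (6.6/8.8)^(1/2) = 0.866.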